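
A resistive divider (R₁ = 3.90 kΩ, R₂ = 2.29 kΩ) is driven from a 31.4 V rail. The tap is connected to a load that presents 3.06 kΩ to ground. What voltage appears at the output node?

V_out ≈ 7.89 V

The load sits in parallel with R₂: R₂‖R_L = (2.29 × 3.06) / (2.29 + 3.06) = 1.310 kΩ.
V_out = 31.4 × 1.310 / (3.90 + 1.310) = 31.4 × 1.310/5.210 = 7.89 V.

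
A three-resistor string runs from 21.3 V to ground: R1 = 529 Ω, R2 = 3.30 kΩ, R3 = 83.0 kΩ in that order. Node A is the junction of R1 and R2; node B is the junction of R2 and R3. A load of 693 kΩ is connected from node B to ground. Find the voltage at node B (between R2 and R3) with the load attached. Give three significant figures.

V ≈ 20.3 V

At node B, R3 is in parallel with the load: R3‖R_L = 74120 Ω.
Below node A the resistance is R2 + (R3‖R_L) = 77420 Ω, so V_A = 21.3 × 77420/77950 = 21.16 V.
Then V_B = V_A × (R3‖R_L)/(R2 + R3‖R_L) = 21.16 × 74120/77420 = 20.3 V.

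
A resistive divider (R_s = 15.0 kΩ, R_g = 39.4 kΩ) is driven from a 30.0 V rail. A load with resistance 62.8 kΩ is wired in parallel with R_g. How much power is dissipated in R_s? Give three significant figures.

P ≈ 8.78 mW

Total resistance from the source is R_s + (R_g‖R_L) = 39.21 kΩ, so I = 30.0/39.21 kΩ = 0.7651 mA.
P = I²·R_s = (0.7651 mA)² × 15.0 kΩ = 8.78 mW.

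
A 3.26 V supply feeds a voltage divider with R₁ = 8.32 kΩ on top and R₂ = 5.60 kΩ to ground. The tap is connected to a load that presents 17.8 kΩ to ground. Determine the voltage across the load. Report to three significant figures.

V_out ≈ 1.10 V

The load sits in parallel with R₂: R₂‖R_L = (5.60 × 17.8) / (5.60 + 17.8) = 4.260 kΩ.
V_out = 3.26 × 4.260 / (8.32 + 4.260) = 3.26 × 4.260/12.58 = 1.10 V.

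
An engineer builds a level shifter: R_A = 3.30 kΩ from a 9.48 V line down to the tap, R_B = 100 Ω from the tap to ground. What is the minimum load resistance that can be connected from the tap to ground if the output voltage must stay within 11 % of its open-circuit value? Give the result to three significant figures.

R_L(min) ≈ 785 Ω

Output resistance R_th = R_A‖R_B = (3300 × 100)/3400 = 97.06 Ω.
The fractional drop is R_th/(R_th + R_L); requiring this ≤ 0.110 gives R_L ≥ R_th(1/0.110 − 1) = 97.06 × 8.091 = 785 Ω.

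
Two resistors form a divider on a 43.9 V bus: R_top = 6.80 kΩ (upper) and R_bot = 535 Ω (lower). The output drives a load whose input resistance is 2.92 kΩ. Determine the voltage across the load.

V_out ≈ 2.74 V

The load sits in parallel with R_bot: R_bot‖R_L = (535 × 2920) / (535 + 2920) = 452.2 Ω.
V_out = 43.9 × 452.2 / (6800 + 452.2) = 43.9 × 452.2/7252 = 2.74 V.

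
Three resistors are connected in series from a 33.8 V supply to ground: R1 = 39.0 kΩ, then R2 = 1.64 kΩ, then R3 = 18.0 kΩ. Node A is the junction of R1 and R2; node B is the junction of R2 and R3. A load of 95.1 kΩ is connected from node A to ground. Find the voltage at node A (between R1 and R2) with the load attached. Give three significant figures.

V ≈ 9.95 V

Below node A the series string R2+R3 = 19.64 kΩ sits in parallel with the 95.1 kΩ load: 16.28 kΩ.
V_A = 33.8 × 16.28/(39.0 + 16.28) = 9.95 V.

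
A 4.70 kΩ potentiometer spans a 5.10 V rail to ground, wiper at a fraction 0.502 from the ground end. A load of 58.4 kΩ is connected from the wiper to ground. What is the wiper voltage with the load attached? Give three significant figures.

The wiper splits the pot into (1−α)R = 2.341 kΩ above and αR = 2.359 kΩ below.
Lower section ‖ load = 2.268 kΩ.
V_wiper = 5.10 × 2.268/(2.341 + 2.268) = 2.51 V.

V ≈ 2.51 V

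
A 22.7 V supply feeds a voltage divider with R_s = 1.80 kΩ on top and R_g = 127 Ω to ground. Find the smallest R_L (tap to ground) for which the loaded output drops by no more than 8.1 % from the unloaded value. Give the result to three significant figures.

Output resistance R_th = R_s‖R_g = (1800 × 127)/1927 = 118.6 Ω.
The fractional drop is R_th/(R_th + R_L); requiring this ≤ 0.0810 gives R_L ≥ R_th(1/0.0810 − 1) = 118.6 × 11.35 = 1.35 kΩ.

R_L(min) ≈ 1.35 kΩ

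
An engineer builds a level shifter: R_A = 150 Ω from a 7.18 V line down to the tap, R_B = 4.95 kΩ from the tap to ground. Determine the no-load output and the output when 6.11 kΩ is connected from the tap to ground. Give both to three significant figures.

Open-circuit: V = 7.18 × 4950/(150 + 4950) = 6.97 V.
With the load, R_B becomes R_B‖R_L = 2735 Ω, so V = 7.18 × 2735/2885 = 6.81 V.

Unloaded: 6.97 V; loaded: 6.81 V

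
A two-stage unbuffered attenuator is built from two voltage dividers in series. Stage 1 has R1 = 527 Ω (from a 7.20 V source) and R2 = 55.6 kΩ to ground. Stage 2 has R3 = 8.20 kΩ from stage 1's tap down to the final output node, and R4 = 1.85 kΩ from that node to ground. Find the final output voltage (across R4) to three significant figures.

Stage 2 presents R3+R4 = 10050 Ω as a load on stage 1's tap.
Stage 1's lower leg becomes R2‖(R3+R4) = 8512 Ω, so V_mid = 7.20 × 8512/9039 = 6.780 V.
Stage 2 is itself unloaded: V_out = V_mid × R4/(R3+R4) = 6.780 × 1850/10050 = 1.25 V.

V_out ≈ 1.25 V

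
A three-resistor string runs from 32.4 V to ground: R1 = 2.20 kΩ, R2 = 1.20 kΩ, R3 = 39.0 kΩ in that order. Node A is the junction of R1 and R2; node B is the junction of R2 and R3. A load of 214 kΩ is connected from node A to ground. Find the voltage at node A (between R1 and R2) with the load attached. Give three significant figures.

Below node A the series string R2+R3 = 40.20 kΩ sits in parallel with the 214 kΩ load: 33.84 kΩ.
V_A = 32.4 × 33.84/(2.20 + 33.84) = 30.4 V.

V ≈ 30.4 V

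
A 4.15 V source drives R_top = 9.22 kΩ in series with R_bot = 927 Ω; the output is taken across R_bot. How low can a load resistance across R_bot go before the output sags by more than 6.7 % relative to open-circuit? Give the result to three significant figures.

Output resistance R_th = R_top‖R_bot = (9220 × 927)/10150 = 842.3 Ω.
The fractional drop is R_th/(R_th + R_L); requiring this ≤ 0.0670 gives R_L ≥ R_th(1/0.0670 − 1) = 842.3 × 13.93 = 11.7 kΩ.

R_L(min) ≈ 11.7 kΩ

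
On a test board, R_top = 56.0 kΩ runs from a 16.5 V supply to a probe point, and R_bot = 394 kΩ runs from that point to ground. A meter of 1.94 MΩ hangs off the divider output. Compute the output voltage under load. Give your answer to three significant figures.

V_out ≈ 14.1 V

The load sits in parallel with R_bot: R_bot‖R_L = (394 × 1940) / (394 + 1940) = 327.5 kΩ.
V_out = 16.5 × 327.5 / (56.0 + 327.5) = 16.5 × 327.5/383.5 = 14.1 V.
(Unloaded it would have been 14.4 V.)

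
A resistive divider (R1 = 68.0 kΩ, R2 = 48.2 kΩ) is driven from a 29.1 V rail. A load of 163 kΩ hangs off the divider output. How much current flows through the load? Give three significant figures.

R2‖R_L = 37.20 kΩ; V_out = 29.1 × 37.20/105.2 = 10.29 V.
I_L = V_out / R_L = 10.29 / 163 kΩ = 0.0631 mA.

I_L ≈ 0.0631 mA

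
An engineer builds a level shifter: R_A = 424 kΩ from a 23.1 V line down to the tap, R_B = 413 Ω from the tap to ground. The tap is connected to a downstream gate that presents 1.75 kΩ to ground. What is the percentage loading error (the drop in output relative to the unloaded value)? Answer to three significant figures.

19.1 %

The divider's output (Thévenin) resistance is R_A‖R_B = 412.6 Ω.
Fractional drop under load = R_th/(R_th + R_L) = 412.6 / (412.6 + 1750) = 0.1908.
So the output falls by 19.1 %.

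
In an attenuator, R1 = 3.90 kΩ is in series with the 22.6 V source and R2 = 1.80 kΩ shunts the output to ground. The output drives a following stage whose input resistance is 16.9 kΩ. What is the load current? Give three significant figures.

R2‖R_L = 1.627 kΩ; V_out = 22.6 × 1.627/5.527 = 6.652 V.
I_L = V_out / R_L = 6.652 / 16.9 kΩ = 0.394 mA.

I_L ≈ 0.394 mA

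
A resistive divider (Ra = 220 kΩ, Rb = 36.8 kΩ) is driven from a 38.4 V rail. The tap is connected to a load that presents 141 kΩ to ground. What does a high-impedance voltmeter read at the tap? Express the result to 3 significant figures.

V_out ≈ 4.50 V

The load sits in parallel with Rb: Rb‖R_L = (36.8 × 141) / (36.8 + 141) = 29.18 kΩ.
V_out = 38.4 × 29.18 / (220 + 29.18) = 38.4 × 29.18/249.2 = 4.50 V.
(Unloaded it would have been 5.50 V.)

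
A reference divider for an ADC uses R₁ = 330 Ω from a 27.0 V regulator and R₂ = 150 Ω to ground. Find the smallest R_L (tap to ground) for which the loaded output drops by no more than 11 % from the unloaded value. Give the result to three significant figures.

R_L(min) ≈ 834 Ω

Output resistance R_th = R₁‖R₂ = (330 × 150)/480.0 = 103.1 Ω.
The fractional drop is R_th/(R_th + R_L); requiring this ≤ 0.110 gives R_L ≥ R_th(1/0.110 − 1) = 103.1 × 8.091 = 834 Ω.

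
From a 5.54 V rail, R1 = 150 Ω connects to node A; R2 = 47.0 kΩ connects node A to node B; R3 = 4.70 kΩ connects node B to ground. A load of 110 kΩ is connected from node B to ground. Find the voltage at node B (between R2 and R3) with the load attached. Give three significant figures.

V ≈ 0.483 V

At node B, R3 is in parallel with the load: R3‖R_L = 4507 Ω.
Below node A the resistance is R2 + (R3‖R_L) = 51510 Ω, so V_A = 5.54 × 51510/51660 = 5.524 V.
Then V_B = V_A × (R3‖R_L)/(R2 + R3‖R_L) = 5.524 × 4507/51510 = 0.483 V.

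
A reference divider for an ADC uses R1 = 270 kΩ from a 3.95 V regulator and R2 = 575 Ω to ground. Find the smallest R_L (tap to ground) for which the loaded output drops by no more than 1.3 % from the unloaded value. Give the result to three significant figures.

Output resistance R_th = R1‖R2 = (270000 × 575)/270600 = 573.8 Ω.
The fractional drop is R_th/(R_th + R_L); requiring this ≤ 0.0130 gives R_L ≥ R_th(1/0.0130 − 1) = 573.8 × 75.92 = 43.6 kΩ.

R_L(min) ≈ 43.6 kΩ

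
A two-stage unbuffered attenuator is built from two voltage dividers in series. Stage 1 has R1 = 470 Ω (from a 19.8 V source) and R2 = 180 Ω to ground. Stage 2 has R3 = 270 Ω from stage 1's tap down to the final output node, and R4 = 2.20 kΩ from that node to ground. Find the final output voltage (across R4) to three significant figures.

V_out ≈ 4.64 V

Stage 2 presents R3+R4 = 2470 Ω as a load on stage 1's tap.
Stage 1's lower leg becomes R2‖(R3+R4) = 167.8 Ω, so V_mid = 19.8 × 167.8/637.8 = 5.209 V.
Stage 2 is itself unloaded: V_out = V_mid × R4/(R3+R4) = 5.209 × 2200/2470 = 4.64 V.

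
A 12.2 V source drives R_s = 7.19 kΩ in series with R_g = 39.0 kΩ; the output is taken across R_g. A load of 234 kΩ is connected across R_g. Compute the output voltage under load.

V_out ≈ 10.0 V

The load sits in parallel with R_g: R_g‖R_L = (39.0 × 234) / (39.0 + 234) = 33.43 kΩ.
V_out = 12.2 × 33.43 / (7.19 + 33.43) = 12.2 × 33.43/40.62 = 10.0 V.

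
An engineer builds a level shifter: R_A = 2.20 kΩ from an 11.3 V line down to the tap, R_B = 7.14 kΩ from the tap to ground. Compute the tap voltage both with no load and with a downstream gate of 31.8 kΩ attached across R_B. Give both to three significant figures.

Unloaded: 8.64 V; loaded: 8.20 V

Open-circuit: V = 11.3 × 7.14/(2.20 + 7.14) = 8.64 V.
With the load, R_B becomes R_B‖R_L = 5.831 kΩ, so V = 11.3 × 5.831/8.031 = 8.20 V.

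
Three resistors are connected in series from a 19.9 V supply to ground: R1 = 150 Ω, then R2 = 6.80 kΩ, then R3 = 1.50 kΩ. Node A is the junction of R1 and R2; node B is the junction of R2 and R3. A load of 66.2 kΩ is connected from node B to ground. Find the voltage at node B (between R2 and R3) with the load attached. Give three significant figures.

V ≈ 3.47 V

At node B, R3 is in parallel with the load: R3‖R_L = 1467 Ω.
Below node A the resistance is R2 + (R3‖R_L) = 8267 Ω, so V_A = 19.9 × 8267/8417 = 19.55 V.
Then V_B = V_A × (R3‖R_L)/(R2 + R3‖R_L) = 19.55 × 1467/8267 = 3.47 V.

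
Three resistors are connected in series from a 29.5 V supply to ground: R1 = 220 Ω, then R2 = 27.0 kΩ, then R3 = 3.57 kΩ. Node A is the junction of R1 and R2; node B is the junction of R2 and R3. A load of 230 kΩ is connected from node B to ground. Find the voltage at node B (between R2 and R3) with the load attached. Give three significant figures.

V ≈ 3.37 V

At node B, R3 is in parallel with the load: R3‖R_L = 3515 Ω.
Below node A the resistance is R2 + (R3‖R_L) = 30520 Ω, so V_A = 29.5 × 30520/30740 = 29.29 V.
Then V_B = V_A × (R3‖R_L)/(R2 + R3‖R_L) = 29.29 × 3515/30520 = 3.37 V.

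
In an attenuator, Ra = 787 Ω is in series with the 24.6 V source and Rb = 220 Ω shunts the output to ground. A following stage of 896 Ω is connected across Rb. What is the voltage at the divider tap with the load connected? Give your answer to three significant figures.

V_out ≈ 4.51 V

The load sits in parallel with Rb: Rb‖R_L = (220 × 896) / (220 + 896) = 176.6 Ω.
V_out = 24.6 × 176.6 / (787 + 176.6) = 24.6 × 176.6/963.6 = 4.51 V.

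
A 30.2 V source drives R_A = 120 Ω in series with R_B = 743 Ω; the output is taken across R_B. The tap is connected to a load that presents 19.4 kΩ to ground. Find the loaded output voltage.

The load sits in parallel with R_B: R_B‖R_L = (743 × 19400) / (743 + 19400) = 715.6 Ω.
V_out = 30.2 × 715.6 / (120 + 715.6) = 30.2 × 715.6/835.6 = 25.9 V.

V_out ≈ 25.9 V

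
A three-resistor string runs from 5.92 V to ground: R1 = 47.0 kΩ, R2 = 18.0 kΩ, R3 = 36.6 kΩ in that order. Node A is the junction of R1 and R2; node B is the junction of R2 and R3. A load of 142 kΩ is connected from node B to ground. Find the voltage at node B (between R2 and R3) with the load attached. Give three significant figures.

V ≈ 1.83 V

At node B, R3 is in parallel with the load: R3‖R_L = 29.10 kΩ.
Below node A the resistance is R2 + (R3‖R_L) = 47.10 kΩ, so V_A = 5.92 × 47.10/94.10 = 2.963 V.
Then V_B = V_A × (R3‖R_L)/(R2 + R3‖R_L) = 2.963 × 29.10/47.10 = 1.83 V.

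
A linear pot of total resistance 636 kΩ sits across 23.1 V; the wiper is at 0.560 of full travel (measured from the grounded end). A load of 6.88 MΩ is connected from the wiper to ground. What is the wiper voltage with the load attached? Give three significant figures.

V ≈ 12.6 V

The wiper splits the pot into (1−α)R = 279.8 kΩ above and αR = 356.2 kΩ below.
Lower section ‖ load = 338.6 kΩ.
V_wiper = 23.1 × 338.6/(279.8 + 338.6) = 12.6 V.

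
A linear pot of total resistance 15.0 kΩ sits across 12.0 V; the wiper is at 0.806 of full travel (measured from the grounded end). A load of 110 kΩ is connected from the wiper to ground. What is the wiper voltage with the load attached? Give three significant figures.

The wiper splits the pot into (1−α)R = 2.910 kΩ above and αR = 12.09 kΩ below.
Lower section ‖ load = 10.89 kΩ.
V_wiper = 12.0 × 10.89/(2.910 + 10.89) = 9.47 V.

V ≈ 9.47 V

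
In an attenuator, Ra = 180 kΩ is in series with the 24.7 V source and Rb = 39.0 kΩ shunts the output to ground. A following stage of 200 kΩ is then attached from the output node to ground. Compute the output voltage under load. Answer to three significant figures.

V_out ≈ 3.79 V

The load sits in parallel with Rb: Rb‖R_L = (39.0 × 200) / (39.0 + 200) = 32.64 kΩ.
V_out = 24.7 × 32.64 / (180 + 32.64) = 24.7 × 32.64/212.6 = 3.79 V.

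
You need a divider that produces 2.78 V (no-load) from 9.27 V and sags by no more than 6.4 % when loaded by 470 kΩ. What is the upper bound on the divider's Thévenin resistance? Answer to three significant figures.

Loading drop = R_th/(R_th + R_L) ≤ 0.0640, so R_th ≤ R_L · ε/(1−ε) = 470 kΩ × 0.0640/0.9360 = 32.1 kΩ.
(Any R1, R2 with R2/(R1+R2) = 0.300 and R1‖R2 ≤ 32.1 kΩ will meet the spec.)

R_th ≤ 32.1 kΩ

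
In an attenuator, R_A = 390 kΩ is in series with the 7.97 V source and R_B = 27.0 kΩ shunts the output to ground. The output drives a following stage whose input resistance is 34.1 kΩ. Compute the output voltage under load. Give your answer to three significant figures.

The load sits in parallel with R_B: R_B‖R_L = (27.0 × 34.1) / (27.0 + 34.1) = 15.07 kΩ.
V_out = 7.97 × 15.07 / (390 + 15.07) = 7.97 × 15.07/405.1 = 0.296 V.

V_out ≈ 0.296 V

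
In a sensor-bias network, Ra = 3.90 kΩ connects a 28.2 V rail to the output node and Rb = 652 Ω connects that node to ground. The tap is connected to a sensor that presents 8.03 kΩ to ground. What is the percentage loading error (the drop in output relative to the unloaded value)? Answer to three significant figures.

The divider's output (Thévenin) resistance is Ra‖Rb = 558.6 Ω.
Fractional drop under load = R_th/(R_th + R_L) = 558.6 / (558.6 + 8030) = 0.06504.
So the output falls by 6.50 %.

6.50 %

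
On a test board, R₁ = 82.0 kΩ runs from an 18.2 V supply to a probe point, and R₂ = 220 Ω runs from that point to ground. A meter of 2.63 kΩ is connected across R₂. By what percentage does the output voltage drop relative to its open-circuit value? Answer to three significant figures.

7.70 %

The divider's output (Thévenin) resistance is R₁‖R₂ = 219.4 Ω.
Fractional drop under load = R_th/(R_th + R_L) = 219.4 / (219.4 + 2630) = 0.07700.
So the output falls by 7.70 %.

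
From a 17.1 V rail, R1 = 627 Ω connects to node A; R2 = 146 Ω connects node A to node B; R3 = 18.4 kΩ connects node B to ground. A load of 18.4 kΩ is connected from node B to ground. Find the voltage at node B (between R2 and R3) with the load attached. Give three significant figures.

V ≈ 15.8 V

At node B, R3 is in parallel with the load: R3‖R_L = 9200 Ω.
Below node A the resistance is R2 + (R3‖R_L) = 9346 Ω, so V_A = 17.1 × 9346/9973 = 16.02 V.
Then V_B = V_A × (R3‖R_L)/(R2 + R3‖R_L) = 16.02 × 9200/9346 = 15.8 V.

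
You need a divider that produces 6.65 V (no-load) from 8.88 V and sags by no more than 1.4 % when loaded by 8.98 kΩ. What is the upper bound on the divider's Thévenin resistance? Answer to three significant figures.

R_th ≤ 128 Ω

Loading drop = R_th/(R_th + R_L) ≤ 0.0140, so R_th ≤ R_L · ε/(1−ε) = 8.98 kΩ × 0.0140/0.9860 = 128 Ω.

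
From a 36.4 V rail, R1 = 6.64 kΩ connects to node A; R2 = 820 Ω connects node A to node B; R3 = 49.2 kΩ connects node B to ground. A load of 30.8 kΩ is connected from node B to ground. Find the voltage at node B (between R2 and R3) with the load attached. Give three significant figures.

V ≈ 26.1 V

At node B, R3 is in parallel with the load: R3‖R_L = 18940 Ω.
Below node A the resistance is R2 + (R3‖R_L) = 19760 Ω, so V_A = 36.4 × 19760/26400 = 27.25 V.
Then V_B = V_A × (R3‖R_L)/(R2 + R3‖R_L) = 27.25 × 18940/19760 = 26.1 V.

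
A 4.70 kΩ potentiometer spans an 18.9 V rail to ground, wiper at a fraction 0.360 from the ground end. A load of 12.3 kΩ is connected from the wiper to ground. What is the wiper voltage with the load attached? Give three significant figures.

The wiper splits the pot into (1−α)R = 3.008 kΩ above and αR = 1.692 kΩ below.
Lower section ‖ load = 1.487 kΩ.
V_wiper = 18.9 × 1.487/(3.008 + 1.487) = 6.25 V.

V ≈ 6.25 V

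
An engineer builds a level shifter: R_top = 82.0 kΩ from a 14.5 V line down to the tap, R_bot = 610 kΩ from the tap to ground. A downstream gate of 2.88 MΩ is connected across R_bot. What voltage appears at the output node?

The load sits in parallel with R_bot: R_bot‖R_L = (610 × 2880) / (610 + 2880) = 503.4 kΩ.
V_out = 14.5 × 503.4 / (82.0 + 503.4) = 14.5 × 503.4/585.4 = 12.5 V.

V_out ≈ 12.5 V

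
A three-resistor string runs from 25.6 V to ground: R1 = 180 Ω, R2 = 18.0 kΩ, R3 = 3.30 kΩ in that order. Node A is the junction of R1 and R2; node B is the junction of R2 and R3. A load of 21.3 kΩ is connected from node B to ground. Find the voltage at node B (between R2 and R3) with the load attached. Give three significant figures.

At node B, R3 is in parallel with the load: R3‖R_L = 2857 Ω.
Below node A the resistance is R2 + (R3‖R_L) = 20860 Ω, so V_A = 25.6 × 20860/21040 = 25.38 V.
Then V_B = V_A × (R3‖R_L)/(R2 + R3‖R_L) = 25.38 × 2857/20860 = 3.48 V.

V ≈ 3.48 V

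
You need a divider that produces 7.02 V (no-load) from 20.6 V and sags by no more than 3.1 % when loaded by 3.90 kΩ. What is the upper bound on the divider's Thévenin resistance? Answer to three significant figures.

Loading drop = R_th/(R_th + R_L) ≤ 0.0310, so R_th ≤ R_L · ε/(1−ε) = 3.90 kΩ × 0.0310/0.9690 = 125 Ω.
(Any R1, R2 with R2/(R1+R2) = 0.341 and R1‖R2 ≤ 125 Ω will meet the spec.)

R_th ≤ 125 Ω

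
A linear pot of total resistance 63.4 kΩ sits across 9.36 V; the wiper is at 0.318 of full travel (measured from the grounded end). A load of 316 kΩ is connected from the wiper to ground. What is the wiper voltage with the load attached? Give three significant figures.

The wiper splits the pot into (1−α)R = 43.24 kΩ above and αR = 20.16 kΩ below.
Lower section ‖ load = 18.95 kΩ.
V_wiper = 9.36 × 18.95/(43.24 + 18.95) = 2.85 V.

V ≈ 2.85 V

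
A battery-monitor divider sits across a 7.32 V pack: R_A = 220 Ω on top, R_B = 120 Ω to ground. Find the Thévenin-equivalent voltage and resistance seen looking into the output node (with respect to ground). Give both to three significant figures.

V_th = 2.58 V, R_th = 77.6 Ω

V_th is the open-circuit tap voltage: 7.32 × 120/(220 + 120) = 2.58 V.
With the supply zeroed, R_A and R_B appear in parallel from the tap: R_th = R_A‖R_B = (220 × 120)/340.0 = 77.6 Ω.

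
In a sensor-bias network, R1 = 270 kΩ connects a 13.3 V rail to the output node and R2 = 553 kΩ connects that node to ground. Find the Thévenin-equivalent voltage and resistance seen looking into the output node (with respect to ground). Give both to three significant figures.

V_th = 8.94 V, R_th = 181 kΩ

V_th is the open-circuit tap voltage: 13.3 × 553/(270 + 553) = 8.94 V.
With the supply zeroed, R1 and R2 appear in parallel from the tap: R_th = R1‖R2 = (270 × 553)/823.0 = 181 kΩ.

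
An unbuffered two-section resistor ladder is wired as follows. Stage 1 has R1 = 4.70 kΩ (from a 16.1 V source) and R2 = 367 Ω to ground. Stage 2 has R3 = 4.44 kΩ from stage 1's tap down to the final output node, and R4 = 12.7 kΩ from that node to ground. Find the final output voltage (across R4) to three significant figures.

V_out ≈ 0.847 V

Stage 2 presents R3+R4 = 17140 Ω as a load on stage 1's tap.
Stage 1's lower leg becomes R2‖(R3+R4) = 359.3 Ω, so V_mid = 16.1 × 359.3/5059 = 1.143 V.
Stage 2 is itself unloaded: V_out = V_mid × R4/(R3+R4) = 1.143 × 12700/17140 = 0.847 V.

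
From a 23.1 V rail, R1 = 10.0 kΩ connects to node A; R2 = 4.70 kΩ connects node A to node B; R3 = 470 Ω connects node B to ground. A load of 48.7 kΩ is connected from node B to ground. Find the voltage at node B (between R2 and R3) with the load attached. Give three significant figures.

At node B, R3 is in parallel with the load: R3‖R_L = 465.5 Ω.
Below node A the resistance is R2 + (R3‖R_L) = 5166 Ω, so V_A = 23.1 × 5166/15170 = 7.868 V.
Then V_B = V_A × (R3‖R_L)/(R2 + R3‖R_L) = 7.868 × 465.5/5166 = 0.709 V.

V ≈ 0.709 V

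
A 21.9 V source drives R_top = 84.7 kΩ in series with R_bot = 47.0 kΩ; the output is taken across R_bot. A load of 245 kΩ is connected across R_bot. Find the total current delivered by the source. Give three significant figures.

R_bot‖R_L = 39.43 kΩ, so the source sees R_top + R_bot‖R_L = 124.1 kΩ.
I = 21.9 V / 124.1 kΩ = 0.176 mA.

I ≈ 0.176 mA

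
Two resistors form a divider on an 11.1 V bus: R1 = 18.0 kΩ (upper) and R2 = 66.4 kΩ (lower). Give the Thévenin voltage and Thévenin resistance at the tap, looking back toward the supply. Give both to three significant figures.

V_th = 8.73 V, R_th = 14.2 kΩ

V_th is the open-circuit tap voltage: 11.1 × 66.4/(18.0 + 66.4) = 8.73 V.
With the supply zeroed, R1 and R2 appear in parallel from the tap: R_th = R1‖R2 = (18.0 × 66.4)/84.40 = 14.2 kΩ.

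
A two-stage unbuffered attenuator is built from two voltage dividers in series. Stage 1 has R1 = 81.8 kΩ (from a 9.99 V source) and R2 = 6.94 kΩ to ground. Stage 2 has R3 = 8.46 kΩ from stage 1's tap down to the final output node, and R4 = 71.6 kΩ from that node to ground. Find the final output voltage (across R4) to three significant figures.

Stage 2 presents R3+R4 = 80.06 kΩ as a load on stage 1's tap.
Stage 1's lower leg becomes R2‖(R3+R4) = 6.386 kΩ, so V_mid = 9.99 × 6.386/88.19 = 0.7235 V.
Stage 2 is itself unloaded: V_out = V_mid × R4/(R3+R4) = 0.7235 × 71.6/80.06 = 0.647 V.

V_out ≈ 0.647 V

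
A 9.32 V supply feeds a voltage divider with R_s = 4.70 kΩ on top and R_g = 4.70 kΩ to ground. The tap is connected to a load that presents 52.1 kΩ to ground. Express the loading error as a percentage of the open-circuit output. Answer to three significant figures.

The divider's output (Thévenin) resistance is R_s‖R_g = 2.350 kΩ.
Fractional drop under load = R_th/(R_th + R_L) = 2.350 / (2.350 + 52.1) = 0.04316.
So the output falls by 4.32 %.

4.32 %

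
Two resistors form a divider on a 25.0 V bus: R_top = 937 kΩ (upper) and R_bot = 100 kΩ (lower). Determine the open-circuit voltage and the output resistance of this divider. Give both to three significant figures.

V_th = 2.41 V, R_th = 90.4 kΩ

V_th is the open-circuit tap voltage: 25.0 × 100/(937 + 100) = 2.41 V.
With the supply zeroed, R_top and R_bot appear in parallel from the tap: R_th = R_top‖R_bot = (937 × 100)/1037 = 90.4 kΩ.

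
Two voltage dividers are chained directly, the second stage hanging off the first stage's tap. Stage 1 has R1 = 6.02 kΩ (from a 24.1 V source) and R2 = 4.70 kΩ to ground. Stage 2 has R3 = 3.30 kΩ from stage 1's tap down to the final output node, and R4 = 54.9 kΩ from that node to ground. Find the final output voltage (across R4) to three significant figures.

V_out ≈ 9.53 V

Stage 2 presents R3+R4 = 58.20 kΩ as a load on stage 1's tap.
Stage 1's lower leg becomes R2‖(R3+R4) = 4.349 kΩ, so V_mid = 24.1 × 4.349/10.37 = 10.11 V.
Stage 2 is itself unloaded: V_out = V_mid × R4/(R3+R4) = 10.11 × 54.9/58.20 = 9.53 V.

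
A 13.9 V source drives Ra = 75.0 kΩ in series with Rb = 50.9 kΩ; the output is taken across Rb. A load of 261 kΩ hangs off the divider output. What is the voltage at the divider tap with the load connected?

The load sits in parallel with Rb: Rb‖R_L = (50.9 × 261) / (50.9 + 261) = 42.59 kΩ.
V_out = 13.9 × 42.59 / (75.0 + 42.59) = 13.9 × 42.59/117.6 = 5.03 V.
(Unloaded it would have been 5.62 V.)

V_out ≈ 5.03 V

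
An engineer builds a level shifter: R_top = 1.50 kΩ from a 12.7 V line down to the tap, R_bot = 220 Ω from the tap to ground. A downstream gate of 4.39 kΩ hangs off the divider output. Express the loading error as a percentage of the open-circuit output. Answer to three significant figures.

The divider's output (Thévenin) resistance is R_top‖R_bot = 191.9 Ω.
Fractional drop under load = R_th/(R_th + R_L) = 191.9 / (191.9 + 4390) = 0.04187.
So the output falls by 4.19 %.

4.19 %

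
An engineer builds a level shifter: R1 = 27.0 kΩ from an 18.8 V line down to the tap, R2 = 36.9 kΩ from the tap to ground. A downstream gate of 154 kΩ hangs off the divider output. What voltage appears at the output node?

V_out ≈ 9.86 V

The load sits in parallel with R2: R2‖R_L = (36.9 × 154) / (36.9 + 154) = 29.77 kΩ.
V_out = 18.8 × 29.77 / (27.0 + 29.77) = 18.8 × 29.77/56.77 = 9.86 V.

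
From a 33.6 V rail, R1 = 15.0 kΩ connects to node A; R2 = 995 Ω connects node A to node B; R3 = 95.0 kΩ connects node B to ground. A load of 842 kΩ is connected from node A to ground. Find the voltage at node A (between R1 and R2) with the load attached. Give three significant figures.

V ≈ 28.6 V

Below node A the series string R2+R3 = 96000 Ω sits in parallel with the 842000 Ω load: 86170 Ω.
V_A = 33.6 × 86170/(15000 + 86170) = 28.6 V.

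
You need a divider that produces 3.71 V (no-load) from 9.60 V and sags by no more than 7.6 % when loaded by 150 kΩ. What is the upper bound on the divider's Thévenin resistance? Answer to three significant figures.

Loading drop = R_th/(R_th + R_L) ≤ 0.0760, so R_th ≤ R_L · ε/(1−ε) = 150 kΩ × 0.0760/0.9240 = 12.3 kΩ.
(Any R1, R2 with R2/(R1+R2) = 0.386 and R1‖R2 ≤ 12.3 kΩ will meet the spec.)

R_th ≤ 12.3 kΩ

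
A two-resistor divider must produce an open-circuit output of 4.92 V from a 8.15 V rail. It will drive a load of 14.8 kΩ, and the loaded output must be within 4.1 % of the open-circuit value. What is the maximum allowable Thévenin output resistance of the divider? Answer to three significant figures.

R_th ≤ 633 Ω

Loading drop = R_th/(R_th + R_L) ≤ 0.0410, so R_th ≤ R_L · ε/(1−ε) = 14.8 kΩ × 0.0410/0.9590 = 633 Ω.
(Any R1, R2 with R2/(R1+R2) = 0.604 and R1‖R2 ≤ 633 Ω will meet the spec.)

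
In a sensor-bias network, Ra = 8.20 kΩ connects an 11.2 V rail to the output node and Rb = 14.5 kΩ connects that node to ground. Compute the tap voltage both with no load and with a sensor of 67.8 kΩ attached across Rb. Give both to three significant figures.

Unloaded: 7.15 V; loaded: 6.64 V

Open-circuit: V = 11.2 × 14.5/(8.20 + 14.5) = 7.15 V.
With the load, Rb becomes Rb‖R_L = 11.95 kΩ, so V = 11.2 × 11.95/20.15 = 6.64 V.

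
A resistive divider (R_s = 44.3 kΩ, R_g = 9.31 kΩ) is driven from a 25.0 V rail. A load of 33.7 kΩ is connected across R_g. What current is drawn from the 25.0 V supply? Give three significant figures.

R_g‖R_L = 7.295 kΩ, so the source sees R_s + R_g‖R_L = 51.59 kΩ.
I = 25.0 V / 51.59 kΩ = 0.485 mA.

I ≈ 0.485 mA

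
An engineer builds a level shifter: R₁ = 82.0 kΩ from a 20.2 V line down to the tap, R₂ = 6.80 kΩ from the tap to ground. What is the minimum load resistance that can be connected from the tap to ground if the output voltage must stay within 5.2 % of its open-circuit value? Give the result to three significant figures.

Output resistance R_th = R₁‖R₂ = (82.0 × 6.80)/88.80 = 6.279 kΩ.
The fractional drop is R_th/(R_th + R_L); requiring this ≤ 0.0520 gives R_L ≥ R_th(1/0.0520 − 1) = 6.279 × 18.23 = 114 kΩ.

R_L(min) ≈ 114 kΩ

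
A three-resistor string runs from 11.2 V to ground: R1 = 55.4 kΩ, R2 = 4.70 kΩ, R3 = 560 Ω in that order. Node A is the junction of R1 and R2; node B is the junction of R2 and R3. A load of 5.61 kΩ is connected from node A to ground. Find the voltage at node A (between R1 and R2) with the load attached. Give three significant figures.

Below node A the series string R2+R3 = 5260 Ω sits in parallel with the 5610 Ω load: 2715 Ω.
V_A = 11.2 × 2715/(55400 + 2715) = 0.523 V.

V ≈ 0.523 V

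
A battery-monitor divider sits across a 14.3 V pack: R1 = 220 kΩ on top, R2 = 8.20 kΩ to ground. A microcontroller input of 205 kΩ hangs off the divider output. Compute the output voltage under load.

V_out ≈ 0.495 V

The load sits in parallel with R2: R2‖R_L = (8.20 × 205) / (8.20 + 205) = 7.885 kΩ.
V_out = 14.3 × 7.885 / (220 + 7.885) = 14.3 × 7.885/227.9 = 0.495 V.
(Unloaded it would have been 0.514 V.)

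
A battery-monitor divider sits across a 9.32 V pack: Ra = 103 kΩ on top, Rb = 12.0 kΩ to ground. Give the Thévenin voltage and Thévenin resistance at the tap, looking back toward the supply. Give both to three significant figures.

V_th is the open-circuit tap voltage: 9.32 × 12.0/(103 + 12.0) = 0.973 V.
With the supply zeroed, Ra and Rb appear in parallel from the tap: R_th = Ra‖Rb = (103 × 12.0)/115.0 = 10.7 kΩ.

V_th = 0.973 V, R_th = 10.7 kΩ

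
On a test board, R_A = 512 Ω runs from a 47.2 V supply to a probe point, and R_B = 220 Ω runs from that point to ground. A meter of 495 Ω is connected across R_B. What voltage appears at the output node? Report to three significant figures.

V_out ≈ 10.8 V

The load sits in parallel with R_B: R_B‖R_L = (220 × 495) / (220 + 495) = 152.3 Ω.
V_out = 47.2 × 152.3 / (512 + 152.3) = 47.2 × 152.3/664.3 = 10.8 V.
(Unloaded it would have been 14.2 V.)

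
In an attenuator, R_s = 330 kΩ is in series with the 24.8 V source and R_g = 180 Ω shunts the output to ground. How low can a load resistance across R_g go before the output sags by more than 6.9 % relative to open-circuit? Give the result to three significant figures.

R_L(min) ≈ 2.43 kΩ

Output resistance R_th = R_s‖R_g = (330000 × 180)/330200 = 179.9 Ω.
The fractional drop is R_th/(R_th + R_L); requiring this ≤ 0.0690 gives R_L ≥ R_th(1/0.0690 − 1) = 179.9 × 13.49 = 2.43 kΩ.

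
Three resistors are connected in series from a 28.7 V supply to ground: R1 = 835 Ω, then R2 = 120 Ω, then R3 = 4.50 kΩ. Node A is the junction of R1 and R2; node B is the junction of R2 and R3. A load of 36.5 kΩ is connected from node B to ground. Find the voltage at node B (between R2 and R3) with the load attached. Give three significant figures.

At node B, R3 is in parallel with the load: R3‖R_L = 4006 Ω.
Below node A the resistance is R2 + (R3‖R_L) = 4126 Ω, so V_A = 28.7 × 4126/4961 = 23.87 V.
Then V_B = V_A × (R3‖R_L)/(R2 + R3‖R_L) = 23.87 × 4006/4126 = 23.2 V.

V ≈ 23.2 V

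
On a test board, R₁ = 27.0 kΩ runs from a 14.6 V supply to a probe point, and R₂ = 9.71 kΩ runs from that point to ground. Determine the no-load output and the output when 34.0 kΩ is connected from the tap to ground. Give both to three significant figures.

Open-circuit: V = 14.6 × 9.71/(27.0 + 9.71) = 3.86 V.
With the load, R₂ becomes R₂‖R_L = 7.553 kΩ, so V = 14.6 × 7.553/34.55 = 3.19 V.

Unloaded: 3.86 V; loaded: 3.19 V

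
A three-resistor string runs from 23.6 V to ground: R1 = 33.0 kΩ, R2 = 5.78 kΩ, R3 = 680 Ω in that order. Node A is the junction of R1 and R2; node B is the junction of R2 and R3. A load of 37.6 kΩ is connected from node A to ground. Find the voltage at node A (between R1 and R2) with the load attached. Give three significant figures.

Below node A the series string R2+R3 = 6460 Ω sits in parallel with the 37600 Ω load: 5513 Ω.
V_A = 23.6 × 5513/(33000 + 5513) = 3.38 V.

V ≈ 3.38 V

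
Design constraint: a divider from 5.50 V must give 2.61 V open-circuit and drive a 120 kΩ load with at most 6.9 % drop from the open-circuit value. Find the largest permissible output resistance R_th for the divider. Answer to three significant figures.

R_th ≤ 8.89 kΩ

Loading drop = R_th/(R_th + R_L) ≤ 0.0690, so R_th ≤ R_L · ε/(1−ε) = 120 kΩ × 0.0690/0.9310 = 8.89 kΩ.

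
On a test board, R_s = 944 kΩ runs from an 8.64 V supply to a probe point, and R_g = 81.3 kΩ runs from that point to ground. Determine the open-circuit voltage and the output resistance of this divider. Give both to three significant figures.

V_th is the open-circuit tap voltage: 8.64 × 81.3/(944 + 81.3) = 0.685 V.
With the supply zeroed, R_s and R_g appear in parallel from the tap: R_th = R_s‖R_g = (944 × 81.3)/1025 = 74.9 kΩ.

V_th = 0.685 V, R_th = 74.9 kΩ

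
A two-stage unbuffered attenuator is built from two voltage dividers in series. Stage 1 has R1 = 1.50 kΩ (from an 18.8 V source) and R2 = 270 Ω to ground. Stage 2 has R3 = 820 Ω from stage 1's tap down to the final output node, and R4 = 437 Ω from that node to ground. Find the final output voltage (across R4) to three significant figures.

V_out ≈ 0.843 V

Stage 2 presents R3+R4 = 1257 Ω as a load on stage 1's tap.
Stage 1's lower leg becomes R2‖(R3+R4) = 222.3 Ω, so V_mid = 18.8 × 222.3/1722 = 2.426 V.
Stage 2 is itself unloaded: V_out = V_mid × R4/(R3+R4) = 2.426 × 437/1257 = 0.843 V.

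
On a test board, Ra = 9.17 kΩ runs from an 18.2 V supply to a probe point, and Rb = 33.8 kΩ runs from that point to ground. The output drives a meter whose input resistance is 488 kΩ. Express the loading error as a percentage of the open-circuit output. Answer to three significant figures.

1.46 %

The divider's output (Thévenin) resistance is Ra‖Rb = 7.213 kΩ.
Fractional drop under load = R_th/(R_th + R_L) = 7.213 / (7.213 + 488) = 0.01457.
So the output falls by 1.46 %.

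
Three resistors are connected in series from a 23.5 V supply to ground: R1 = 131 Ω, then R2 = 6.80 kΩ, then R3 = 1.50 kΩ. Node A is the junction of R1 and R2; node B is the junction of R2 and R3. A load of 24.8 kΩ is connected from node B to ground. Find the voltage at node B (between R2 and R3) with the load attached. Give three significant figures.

At node B, R3 is in parallel with the load: R3‖R_L = 1414 Ω.
Below node A the resistance is R2 + (R3‖R_L) = 8214 Ω, so V_A = 23.5 × 8214/8345 = 23.13 V.
Then V_B = V_A × (R3‖R_L)/(R2 + R3‖R_L) = 23.13 × 1414/8214 = 3.98 V.

V ≈ 3.98 V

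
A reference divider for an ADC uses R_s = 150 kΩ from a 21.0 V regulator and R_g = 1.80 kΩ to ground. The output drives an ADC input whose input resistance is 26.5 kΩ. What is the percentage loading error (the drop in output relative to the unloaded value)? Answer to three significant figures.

6.29 %

The divider's output (Thévenin) resistance is R_s‖R_g = 1.779 kΩ.
Fractional drop under load = R_th/(R_th + R_L) = 1.779 / (1.779 + 26.5) = 0.06290.
So the output falls by 6.29 %.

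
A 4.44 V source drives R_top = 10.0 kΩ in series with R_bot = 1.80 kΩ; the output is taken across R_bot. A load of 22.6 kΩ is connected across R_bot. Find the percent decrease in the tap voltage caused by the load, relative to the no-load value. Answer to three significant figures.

The divider's output (Thévenin) resistance is R_top‖R_bot = 1.525 kΩ.
Fractional drop under load = R_th/(R_th + R_L) = 1.525 / (1.525 + 22.6) = 0.06323.
So the output falls by 6.32 %.

6.32 %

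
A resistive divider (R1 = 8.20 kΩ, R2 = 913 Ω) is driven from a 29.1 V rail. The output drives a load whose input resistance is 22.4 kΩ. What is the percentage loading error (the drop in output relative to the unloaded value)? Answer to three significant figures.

3.54 %

The divider's output (Thévenin) resistance is R1‖R2 = 821.5 Ω.
Fractional drop under load = R_th/(R_th + R_L) = 821.5 / (821.5 + 22400) = 0.03538.
So the output falls by 3.54 %.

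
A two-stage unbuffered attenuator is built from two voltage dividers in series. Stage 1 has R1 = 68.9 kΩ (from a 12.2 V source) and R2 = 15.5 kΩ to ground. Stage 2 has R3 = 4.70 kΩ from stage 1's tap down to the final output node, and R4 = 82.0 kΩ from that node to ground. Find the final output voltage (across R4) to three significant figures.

Stage 2 presents R3+R4 = 86.70 kΩ as a load on stage 1's tap.
Stage 1's lower leg becomes R2‖(R3+R4) = 13.15 kΩ, so V_mid = 12.2 × 13.15/82.05 = 1.955 V.
Stage 2 is itself unloaded: V_out = V_mid × R4/(R3+R4) = 1.955 × 82.0/86.70 = 1.85 V.

V_out ≈ 1.85 V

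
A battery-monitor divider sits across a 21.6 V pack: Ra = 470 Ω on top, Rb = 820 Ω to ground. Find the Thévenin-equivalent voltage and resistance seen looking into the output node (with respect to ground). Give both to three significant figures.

V_th = 13.7 V, R_th = 299 Ω

V_th is the open-circuit tap voltage: 21.6 × 820/(470 + 820) = 13.7 V.
With the supply zeroed, Ra and Rb appear in parallel from the tap: R_th = Ra‖Rb = (470 × 820)/1290 = 299 Ω.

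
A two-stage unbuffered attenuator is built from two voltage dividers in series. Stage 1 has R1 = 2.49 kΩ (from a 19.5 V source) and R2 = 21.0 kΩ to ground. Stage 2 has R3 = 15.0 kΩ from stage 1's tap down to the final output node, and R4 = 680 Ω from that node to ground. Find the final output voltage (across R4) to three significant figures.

V_out ≈ 0.662 V

Stage 2 presents R3+R4 = 15680 Ω as a load on stage 1's tap.
Stage 1's lower leg becomes R2‖(R3+R4) = 8977 Ω, so V_mid = 19.5 × 8977/11470 = 15.27 V.
Stage 2 is itself unloaded: V_out = V_mid × R4/(R3+R4) = 15.27 × 680/15680 = 0.662 V.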